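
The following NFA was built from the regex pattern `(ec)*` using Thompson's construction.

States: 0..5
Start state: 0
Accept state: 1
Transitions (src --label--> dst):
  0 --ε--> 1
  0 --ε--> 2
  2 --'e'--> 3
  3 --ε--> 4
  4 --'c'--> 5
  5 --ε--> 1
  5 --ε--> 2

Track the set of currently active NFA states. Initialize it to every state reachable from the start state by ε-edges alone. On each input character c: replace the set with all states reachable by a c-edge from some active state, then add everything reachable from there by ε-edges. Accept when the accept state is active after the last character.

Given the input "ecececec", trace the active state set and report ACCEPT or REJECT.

initial (ε-close {0}): {0,1,2}
'e' @ 1: {3,4}
'c' @ 2: {1,2,5}  (accept∈set)
'e' @ 3: {3,4}
'c' @ 4: {1,2,5}  (accept∈set)
'e' @ 5: {3,4}
'c' @ 6: {1,2,5}  (accept∈set)
'e' @ 7: {3,4}
'c' @ 8: {1,2,5}  (accept∈set)
final: {1,2,5}; accept 1 in set

Answer: ACCEPT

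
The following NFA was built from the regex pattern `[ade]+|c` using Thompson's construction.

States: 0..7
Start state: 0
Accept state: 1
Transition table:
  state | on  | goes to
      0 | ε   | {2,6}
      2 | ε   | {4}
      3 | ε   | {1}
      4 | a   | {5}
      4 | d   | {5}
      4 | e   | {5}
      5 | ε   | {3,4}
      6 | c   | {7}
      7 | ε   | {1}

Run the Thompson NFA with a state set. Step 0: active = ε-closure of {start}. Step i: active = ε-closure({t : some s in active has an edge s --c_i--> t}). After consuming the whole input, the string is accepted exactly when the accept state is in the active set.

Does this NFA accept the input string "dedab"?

start: ε-closure({0}) = {0,2,4,6}
'd' @ 1: {1,3,4,5}  ✓accept
'e' @ 2: {1,3,4,5}  ✓accept
'd' @ 3: {1,3,4,5}  ✓accept
'a' @ 4: {1,3,4,5}  ✓accept
'b' @ 5: {}  — dead — no transitions
after full input: {}  (accept=1 not in)

Answer: REJECT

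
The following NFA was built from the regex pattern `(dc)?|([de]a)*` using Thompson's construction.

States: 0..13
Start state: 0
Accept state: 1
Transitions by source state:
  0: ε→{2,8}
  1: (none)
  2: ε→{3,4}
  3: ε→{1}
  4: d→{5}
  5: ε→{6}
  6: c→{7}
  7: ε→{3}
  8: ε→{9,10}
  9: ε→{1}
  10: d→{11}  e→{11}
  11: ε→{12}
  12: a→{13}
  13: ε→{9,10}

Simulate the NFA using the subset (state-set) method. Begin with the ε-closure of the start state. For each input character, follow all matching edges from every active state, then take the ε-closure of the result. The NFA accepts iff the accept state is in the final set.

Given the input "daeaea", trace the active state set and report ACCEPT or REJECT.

start: ε-closure({0}) = {0,1,2,3,4,8,9,10}
'd' @ 1: {5,6,11,12}
'a' @ 2: {1,9,10,13}  [accepting]
'e' @ 3: {11,12}
'a' @ 4: {1,9,10,13}  [accepting]
'e' @ 5: {11,12}
'a' @ 6: {1,9,10,13}  [accepting]
after full input: {1,9,10,13}  (accept=1 in)

Answer: ACCEPT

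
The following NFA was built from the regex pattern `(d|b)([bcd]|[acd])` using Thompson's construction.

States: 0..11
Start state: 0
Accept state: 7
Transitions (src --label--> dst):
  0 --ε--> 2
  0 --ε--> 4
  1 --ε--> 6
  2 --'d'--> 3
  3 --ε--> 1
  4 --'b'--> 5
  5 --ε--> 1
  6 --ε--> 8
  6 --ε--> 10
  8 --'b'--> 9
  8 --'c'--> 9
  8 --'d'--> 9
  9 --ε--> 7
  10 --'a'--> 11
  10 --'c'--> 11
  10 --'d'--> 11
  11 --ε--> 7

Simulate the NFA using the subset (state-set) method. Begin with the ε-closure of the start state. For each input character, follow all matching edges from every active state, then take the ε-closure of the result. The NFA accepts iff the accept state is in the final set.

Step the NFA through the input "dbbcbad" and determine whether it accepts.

Answer: REJECT

Steps:
start: ε-closure({0}) = {0,2,4}
'd' @ 1: {1,3,6,8,10}
'b' @ 2: {7,9}  (accept∈set)
'b' @ 3: {}  — state set empty
rest 'cbad' ignored (set empty)
final: {}; accept 7 not in set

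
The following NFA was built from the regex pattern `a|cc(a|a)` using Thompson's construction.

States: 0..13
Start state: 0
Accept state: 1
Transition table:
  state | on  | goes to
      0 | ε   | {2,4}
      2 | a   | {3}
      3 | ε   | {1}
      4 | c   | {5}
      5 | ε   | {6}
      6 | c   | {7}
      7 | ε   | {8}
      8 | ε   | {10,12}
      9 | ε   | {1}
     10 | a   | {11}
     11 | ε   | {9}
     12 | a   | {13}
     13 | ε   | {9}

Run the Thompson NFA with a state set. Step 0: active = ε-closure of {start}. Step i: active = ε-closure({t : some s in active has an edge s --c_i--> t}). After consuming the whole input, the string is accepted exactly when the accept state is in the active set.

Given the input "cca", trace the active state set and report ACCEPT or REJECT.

Answer: ACCEPT

Trace:
S₀ = ε-closure({0}) = {0,2,4}
'c' @ 1: {5,6}
'c' @ 2: {7,8,10,12}
'a' @ 3: {1,9,11,13}  ✓accept
final: {1,9,11,13}; accept 1 in set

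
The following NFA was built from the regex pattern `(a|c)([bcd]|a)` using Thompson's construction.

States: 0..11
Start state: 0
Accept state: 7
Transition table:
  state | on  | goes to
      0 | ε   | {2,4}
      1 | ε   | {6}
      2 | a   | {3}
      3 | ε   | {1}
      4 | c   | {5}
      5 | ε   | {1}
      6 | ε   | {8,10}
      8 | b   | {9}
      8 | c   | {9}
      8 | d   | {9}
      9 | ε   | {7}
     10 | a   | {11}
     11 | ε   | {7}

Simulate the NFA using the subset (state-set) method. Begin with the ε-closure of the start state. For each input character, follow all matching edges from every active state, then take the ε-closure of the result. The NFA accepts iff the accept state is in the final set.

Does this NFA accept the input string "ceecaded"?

Answer: REJECT

Steps:
S₀ = ε-closure({0}) = {0,2,4}
'c' @ 1: {1,5,6,8,10}
'e' @ 2: {}  — no active states
rest 'ecaded' ignored (set empty)
final: {}; accept 7 not in set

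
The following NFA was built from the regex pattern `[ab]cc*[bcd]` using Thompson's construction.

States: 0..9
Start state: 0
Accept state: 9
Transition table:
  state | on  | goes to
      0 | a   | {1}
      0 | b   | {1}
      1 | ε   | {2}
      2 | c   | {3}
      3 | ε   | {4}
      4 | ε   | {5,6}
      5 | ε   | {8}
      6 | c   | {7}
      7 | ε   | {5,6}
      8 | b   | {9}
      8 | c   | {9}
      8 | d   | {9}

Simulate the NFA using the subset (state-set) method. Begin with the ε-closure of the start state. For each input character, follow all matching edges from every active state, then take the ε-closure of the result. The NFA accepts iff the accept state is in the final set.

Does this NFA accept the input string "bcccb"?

Answer: ACCEPT

Trace:
start: ε-closure({0}) = {0}
'b' @ 1: {1,2}
'c' @ 2: {3,4,5,6,8}
'c' @ 3: {5,6,7,8,9}  (accept∈set)
'c' @ 4: {5,6,7,8,9}  (accept∈set)
'b' @ 5: {9}  (accept∈set)
final: {9}; accept 9 in set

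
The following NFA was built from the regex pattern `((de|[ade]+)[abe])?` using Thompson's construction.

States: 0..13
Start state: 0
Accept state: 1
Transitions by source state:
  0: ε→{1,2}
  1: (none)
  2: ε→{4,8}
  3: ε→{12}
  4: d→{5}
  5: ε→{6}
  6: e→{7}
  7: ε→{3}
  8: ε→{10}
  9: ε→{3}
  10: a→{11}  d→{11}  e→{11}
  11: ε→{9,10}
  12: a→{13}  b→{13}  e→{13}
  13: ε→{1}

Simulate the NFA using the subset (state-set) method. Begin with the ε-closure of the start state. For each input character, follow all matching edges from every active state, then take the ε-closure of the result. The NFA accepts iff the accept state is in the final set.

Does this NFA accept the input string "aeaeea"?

initial (ε-close {0}): {0,1,2,4,8,10}
'a' @ 1: {3,9,10,11,12}
'e' @ 2: {1,3,9,10,11,12,13}  ✓accept
'a' @ 3: {1,3,9,10,11,12,13}  ✓accept
'e' @ 4: {1,3,9,10,11,12,13}  ✓accept
'e' @ 5: {1,3,9,10,11,12,13}  ✓accept
'a' @ 6: {1,3,9,10,11,12,13}  ✓accept
end set {1,3,9,10,11,12,13} — state 1 in

Answer: ACCEPT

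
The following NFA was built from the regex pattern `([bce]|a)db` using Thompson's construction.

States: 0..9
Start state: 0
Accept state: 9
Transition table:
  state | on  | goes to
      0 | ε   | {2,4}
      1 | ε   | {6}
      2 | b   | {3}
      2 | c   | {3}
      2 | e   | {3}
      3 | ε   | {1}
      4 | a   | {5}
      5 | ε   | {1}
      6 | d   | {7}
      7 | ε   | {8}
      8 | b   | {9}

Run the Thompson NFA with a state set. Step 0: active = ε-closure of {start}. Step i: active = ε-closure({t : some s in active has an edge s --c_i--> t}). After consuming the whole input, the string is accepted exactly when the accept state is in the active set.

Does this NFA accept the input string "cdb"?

Answer: ACCEPT

Derivation:
initial (ε-close {0}): {0,2,4}
'c' @ 1: {1,3,6}
'd' @ 2: {7,8}
'b' @ 3: {9}  (accept∈set)
end set {9} — state 9 in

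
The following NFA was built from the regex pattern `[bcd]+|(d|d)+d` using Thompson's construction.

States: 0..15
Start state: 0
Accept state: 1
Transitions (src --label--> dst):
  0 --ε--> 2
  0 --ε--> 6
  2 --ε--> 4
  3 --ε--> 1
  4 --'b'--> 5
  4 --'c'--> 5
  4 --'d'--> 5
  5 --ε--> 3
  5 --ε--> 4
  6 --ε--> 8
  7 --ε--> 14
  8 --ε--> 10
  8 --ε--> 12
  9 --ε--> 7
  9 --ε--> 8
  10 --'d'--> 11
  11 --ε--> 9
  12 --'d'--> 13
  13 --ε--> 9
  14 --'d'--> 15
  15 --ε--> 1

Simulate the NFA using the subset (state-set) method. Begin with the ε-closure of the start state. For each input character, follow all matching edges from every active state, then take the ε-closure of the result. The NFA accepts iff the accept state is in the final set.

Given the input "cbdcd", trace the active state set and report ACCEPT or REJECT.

Answer: ACCEPT

Steps:
start: ε-closure({0}) = {0,2,4,6,8,10,12}
'c' @ 1: {1,3,4,5}  ✓accept
'b' @ 2: {1,3,4,5}  ✓accept
'd' @ 3: {1,3,4,5}  ✓accept
'c' @ 4: {1,3,4,5}  ✓accept
'd' @ 5: {1,3,4,5}  ✓accept
after full input: {1,3,4,5}  (accept=1 in)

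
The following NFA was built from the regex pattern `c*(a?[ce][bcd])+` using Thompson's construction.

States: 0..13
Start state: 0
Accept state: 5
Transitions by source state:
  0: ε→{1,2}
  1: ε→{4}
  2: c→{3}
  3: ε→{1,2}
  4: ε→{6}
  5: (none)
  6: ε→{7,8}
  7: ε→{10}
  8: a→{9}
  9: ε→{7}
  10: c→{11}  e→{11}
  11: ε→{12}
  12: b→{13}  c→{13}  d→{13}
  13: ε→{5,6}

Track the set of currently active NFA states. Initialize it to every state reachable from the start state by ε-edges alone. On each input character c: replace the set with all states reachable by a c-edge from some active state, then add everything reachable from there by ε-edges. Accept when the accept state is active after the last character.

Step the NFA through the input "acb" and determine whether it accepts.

initial (ε-close {0}): {0,1,2,4,6,7,8,10}
'a' @ 1: {7,9,10}
'c' @ 2: {11,12}
'b' @ 3: {5,6,7,8,10,13}  [accepting]
end set {5,6,7,8,10,13} — state 5 in

Answer: ACCEPT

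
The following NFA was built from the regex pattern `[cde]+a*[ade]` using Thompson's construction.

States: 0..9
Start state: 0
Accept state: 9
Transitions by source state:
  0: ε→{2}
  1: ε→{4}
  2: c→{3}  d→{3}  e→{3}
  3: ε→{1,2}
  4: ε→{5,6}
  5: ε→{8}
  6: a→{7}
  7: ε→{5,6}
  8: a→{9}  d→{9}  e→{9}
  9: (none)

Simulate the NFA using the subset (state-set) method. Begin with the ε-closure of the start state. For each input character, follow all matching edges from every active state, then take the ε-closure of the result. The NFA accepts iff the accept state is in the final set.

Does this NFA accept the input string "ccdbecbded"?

S₀ = ε-closure({0}) = {0,2}
'c' @ 1: {1,2,3,4,5,6,8}
'c' @ 2: {1,2,3,4,5,6,8}
'd' @ 3: {1,2,3,4,5,6,8,9}  ✓accept
'b' @ 4: {}  — dead — no transitions
rest 'ecbded' ignored (set empty)
final: {}; accept 9 not in set

Answer: REJECT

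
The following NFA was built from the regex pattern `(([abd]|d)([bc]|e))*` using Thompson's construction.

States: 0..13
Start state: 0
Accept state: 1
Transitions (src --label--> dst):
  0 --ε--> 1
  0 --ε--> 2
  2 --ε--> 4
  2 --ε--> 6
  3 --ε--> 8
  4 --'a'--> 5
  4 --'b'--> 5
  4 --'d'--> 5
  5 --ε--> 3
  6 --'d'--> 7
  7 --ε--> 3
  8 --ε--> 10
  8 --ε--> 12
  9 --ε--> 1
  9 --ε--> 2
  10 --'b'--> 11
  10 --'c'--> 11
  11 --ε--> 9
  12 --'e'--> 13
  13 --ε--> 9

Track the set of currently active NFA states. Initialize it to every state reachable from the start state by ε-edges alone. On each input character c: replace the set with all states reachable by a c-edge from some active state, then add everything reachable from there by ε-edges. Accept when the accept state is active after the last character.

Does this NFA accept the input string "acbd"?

Answer: REJECT

Steps:
initial (ε-close {0}): {0,1,2,4,6}
'a' @ 1: {3,5,8,10,12}
'c' @ 2: {1,2,4,6,9,11}  (accept∈set)
'b' @ 3: {3,5,8,10,12}
'd' @ 4: {}  — state set empty
after full input: {}  (accept=1 not in)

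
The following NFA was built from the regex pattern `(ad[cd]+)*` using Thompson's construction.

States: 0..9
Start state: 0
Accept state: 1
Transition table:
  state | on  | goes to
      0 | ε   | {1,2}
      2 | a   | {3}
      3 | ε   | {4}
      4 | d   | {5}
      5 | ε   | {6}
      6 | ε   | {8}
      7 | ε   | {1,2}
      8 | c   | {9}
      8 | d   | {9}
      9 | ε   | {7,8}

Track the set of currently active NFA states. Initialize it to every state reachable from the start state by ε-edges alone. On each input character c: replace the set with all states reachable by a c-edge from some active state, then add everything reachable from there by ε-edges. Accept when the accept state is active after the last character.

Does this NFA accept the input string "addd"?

Answer: ACCEPT

Steps:
S₀ = ε-closure({0}) = {0,1,2}
'a' @ 1: {3,4}
'd' @ 2: {5,6,8}
'd' @ 3: {1,2,7,8,9}  ✓accept
'd' @ 4: {1,2,7,8,9}  ✓accept
after full input: {1,2,7,8,9}  (accept=1 in)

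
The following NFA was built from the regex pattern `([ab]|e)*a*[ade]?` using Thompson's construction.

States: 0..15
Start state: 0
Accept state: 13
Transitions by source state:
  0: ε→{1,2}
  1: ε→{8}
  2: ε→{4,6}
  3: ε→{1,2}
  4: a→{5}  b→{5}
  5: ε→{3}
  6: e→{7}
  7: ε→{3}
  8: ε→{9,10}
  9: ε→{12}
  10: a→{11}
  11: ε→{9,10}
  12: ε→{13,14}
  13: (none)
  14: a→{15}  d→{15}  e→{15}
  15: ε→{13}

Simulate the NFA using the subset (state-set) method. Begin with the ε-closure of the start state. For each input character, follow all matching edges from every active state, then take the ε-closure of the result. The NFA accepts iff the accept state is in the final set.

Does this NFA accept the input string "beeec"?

start: ε-closure({0}) = {0,1,2,4,6,8,9,10,12,13,14}
'b' @ 1: {1,2,3,4,5,6,8,9,10,12,13,14}  ✓accept
'e' @ 2: {1,2,3,4,6,7,8,9,10,12,13,14,15}  ✓accept
'e' @ 3: {1,2,3,4,6,7,8,9,10,12,13,14,15}  ✓accept
'e' @ 4: {1,2,3,4,6,7,8,9,10,12,13,14,15}  ✓accept
'c' @ 5: {}  — no active states
final: {}; accept 13 not in set

Answer: REJECT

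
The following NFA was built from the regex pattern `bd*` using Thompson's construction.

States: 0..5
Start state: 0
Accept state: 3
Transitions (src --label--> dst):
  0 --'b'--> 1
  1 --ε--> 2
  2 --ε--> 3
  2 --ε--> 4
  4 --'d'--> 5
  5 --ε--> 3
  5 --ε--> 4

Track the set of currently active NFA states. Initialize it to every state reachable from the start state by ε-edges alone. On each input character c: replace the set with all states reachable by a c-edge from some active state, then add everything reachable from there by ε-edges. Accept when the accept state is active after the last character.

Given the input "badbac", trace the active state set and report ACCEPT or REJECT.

Answer: REJECT

Steps:
initial (ε-close {0}): {0}
'b' @ 1: {1,2,3,4}  (accept∈set)
'a' @ 2: {}  — state set empty
rest 'dbac' ignored (set empty)
after full input: {}  (accept=3 not in)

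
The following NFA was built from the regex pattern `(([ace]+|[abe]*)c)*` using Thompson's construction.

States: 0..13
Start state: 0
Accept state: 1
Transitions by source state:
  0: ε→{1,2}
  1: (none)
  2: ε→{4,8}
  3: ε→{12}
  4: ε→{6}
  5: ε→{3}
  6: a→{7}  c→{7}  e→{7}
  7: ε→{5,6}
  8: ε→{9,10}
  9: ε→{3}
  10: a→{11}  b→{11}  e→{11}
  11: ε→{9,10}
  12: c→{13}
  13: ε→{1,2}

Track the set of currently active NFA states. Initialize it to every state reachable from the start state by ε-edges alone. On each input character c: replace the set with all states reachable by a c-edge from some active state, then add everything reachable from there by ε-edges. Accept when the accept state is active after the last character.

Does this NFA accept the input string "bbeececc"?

Answer: ACCEPT

Steps:
S₀ = ε-closure({0}) = {0,1,2,3,4,6,8,9,10,12}
'b' @ 1: {3,9,10,11,12}
'b' @ 2: {3,9,10,11,12}
'e' @ 3: {3,9,10,11,12}
'e' @ 4: {3,9,10,11,12}
'c' @ 5: {1,2,3,4,6,8,9,10,12,13}  [accepting]
'e' @ 6: {3,5,6,7,9,10,11,12}
'c' @ 7: {1,2,3,4,5,6,7,8,9,10,12,13}  [accepting]
'c' @ 8: {1,2,3,4,5,6,7,8,9,10,12,13}  [accepting]
end set {1,2,3,4,5,6,7,8,9,10,12,13} — state 1 in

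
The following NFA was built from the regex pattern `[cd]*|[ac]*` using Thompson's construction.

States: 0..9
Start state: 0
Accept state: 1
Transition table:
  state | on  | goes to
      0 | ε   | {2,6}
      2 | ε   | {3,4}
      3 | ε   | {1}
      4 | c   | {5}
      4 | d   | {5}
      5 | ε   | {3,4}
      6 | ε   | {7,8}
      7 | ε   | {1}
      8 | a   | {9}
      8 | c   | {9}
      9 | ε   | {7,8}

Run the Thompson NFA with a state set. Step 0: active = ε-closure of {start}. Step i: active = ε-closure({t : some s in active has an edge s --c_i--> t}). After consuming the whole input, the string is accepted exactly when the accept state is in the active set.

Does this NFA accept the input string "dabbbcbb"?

Answer: REJECT

Steps:
start: ε-closure({0}) = {0,1,2,3,4,6,7,8}
'd' @ 1: {1,3,4,5}  (accept∈set)
'a' @ 2: {}  — no active states
rest 'bbbcbb' ignored (set empty)
end set {} — state 1 not in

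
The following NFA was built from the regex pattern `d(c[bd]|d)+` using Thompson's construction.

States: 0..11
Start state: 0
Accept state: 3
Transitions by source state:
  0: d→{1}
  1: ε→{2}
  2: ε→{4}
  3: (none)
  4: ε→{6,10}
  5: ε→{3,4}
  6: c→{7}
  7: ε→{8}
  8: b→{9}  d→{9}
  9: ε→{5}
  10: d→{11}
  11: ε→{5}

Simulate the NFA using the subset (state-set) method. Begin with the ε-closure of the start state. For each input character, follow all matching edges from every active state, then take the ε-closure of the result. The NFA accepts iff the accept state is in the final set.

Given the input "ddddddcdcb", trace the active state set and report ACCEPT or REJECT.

initial (ε-close {0}): {0}
'd' @ 1: {1,2,4,6,10}
'd' @ 2: {3,4,5,6,10,11}  (accept∈set)
'd' @ 3: {3,4,5,6,10,11}  (accept∈set)
'd' @ 4: {3,4,5,6,10,11}  (accept∈set)
'd' @ 5: {3,4,5,6,10,11}  (accept∈set)
'd' @ 6: {3,4,5,6,10,11}  (accept∈set)
'c' @ 7: {7,8}
'd' @ 8: {3,4,5,6,9,10}  (accept∈set)
'c' @ 9: {7,8}
'b' @ 10: {3,4,5,6,9,10}  (accept∈set)
final: {3,4,5,6,9,10}; accept 3 in set

Answer: ACCEPT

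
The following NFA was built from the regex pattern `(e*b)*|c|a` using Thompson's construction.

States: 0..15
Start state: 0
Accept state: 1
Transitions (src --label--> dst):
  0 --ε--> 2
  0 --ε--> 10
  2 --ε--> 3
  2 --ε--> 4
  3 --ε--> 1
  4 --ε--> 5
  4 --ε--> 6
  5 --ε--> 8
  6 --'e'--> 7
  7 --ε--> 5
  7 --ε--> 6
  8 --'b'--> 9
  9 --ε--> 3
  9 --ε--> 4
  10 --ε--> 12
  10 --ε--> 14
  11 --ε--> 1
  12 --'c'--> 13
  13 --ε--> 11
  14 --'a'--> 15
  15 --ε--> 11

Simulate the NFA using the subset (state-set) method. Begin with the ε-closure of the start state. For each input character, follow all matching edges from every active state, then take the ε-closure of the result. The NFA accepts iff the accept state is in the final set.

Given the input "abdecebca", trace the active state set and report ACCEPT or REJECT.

Answer: REJECT

Trace:
initial (ε-close {0}): {0,1,2,3,4,5,6,8,10,12,14}
'a' @ 1: {1,11,15}  ✓accept
'b' @ 2: {}  — state set empty
rest 'decebca' ignored (set empty)
end set {} — state 1 not in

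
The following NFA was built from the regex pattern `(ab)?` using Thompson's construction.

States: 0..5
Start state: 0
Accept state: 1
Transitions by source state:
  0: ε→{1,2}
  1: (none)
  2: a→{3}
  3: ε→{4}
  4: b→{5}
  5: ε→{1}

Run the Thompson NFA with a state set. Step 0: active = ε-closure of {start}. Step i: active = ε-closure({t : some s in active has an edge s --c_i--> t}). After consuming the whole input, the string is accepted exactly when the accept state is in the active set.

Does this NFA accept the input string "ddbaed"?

start: ε-closure({0}) = {0,1,2}
'd' @ 1: {}  — state set empty
rest 'dbaed' ignored (set empty)
end set {} — state 1 not in

Answer: REJECT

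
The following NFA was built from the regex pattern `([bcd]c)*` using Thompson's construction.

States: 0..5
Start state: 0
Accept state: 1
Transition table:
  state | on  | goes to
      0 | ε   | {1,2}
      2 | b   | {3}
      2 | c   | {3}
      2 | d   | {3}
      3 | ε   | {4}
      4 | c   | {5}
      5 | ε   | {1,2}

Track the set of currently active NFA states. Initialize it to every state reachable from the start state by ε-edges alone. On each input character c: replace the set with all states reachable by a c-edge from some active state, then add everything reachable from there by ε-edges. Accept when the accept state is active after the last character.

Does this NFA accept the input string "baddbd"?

initial (ε-close {0}): {0,1,2}
'b' @ 1: {3,4}
'a' @ 2: {}  — no active states
rest 'ddbd' ignored (set empty)
end set {} — state 1 not in

Answer: REJECT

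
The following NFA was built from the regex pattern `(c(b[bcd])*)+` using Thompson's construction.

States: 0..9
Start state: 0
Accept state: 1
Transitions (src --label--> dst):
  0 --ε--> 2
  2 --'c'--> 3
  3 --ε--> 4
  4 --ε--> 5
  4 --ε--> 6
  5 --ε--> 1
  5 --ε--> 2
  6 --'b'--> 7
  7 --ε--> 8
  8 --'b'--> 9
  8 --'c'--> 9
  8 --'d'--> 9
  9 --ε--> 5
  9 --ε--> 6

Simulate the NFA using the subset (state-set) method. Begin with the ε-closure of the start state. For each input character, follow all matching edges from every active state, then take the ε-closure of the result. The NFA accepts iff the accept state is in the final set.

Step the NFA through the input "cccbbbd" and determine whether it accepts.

Answer: ACCEPT

Derivation:
initial (ε-close {0}): {0,2}
'c' @ 1: {1,2,3,4,5,6}  (accept∈set)
'c' @ 2: {1,2,3,4,5,6}  (accept∈set)
'c' @ 3: {1,2,3,4,5,6}  (accept∈set)
'b' @ 4: {7,8}
'b' @ 5: {1,2,5,6,9}  (accept∈set)
'b' @ 6: {7,8}
'd' @ 7: {1,2,5,6,9}  (accept∈set)
after full input: {1,2,5,6,9}  (accept=1 in)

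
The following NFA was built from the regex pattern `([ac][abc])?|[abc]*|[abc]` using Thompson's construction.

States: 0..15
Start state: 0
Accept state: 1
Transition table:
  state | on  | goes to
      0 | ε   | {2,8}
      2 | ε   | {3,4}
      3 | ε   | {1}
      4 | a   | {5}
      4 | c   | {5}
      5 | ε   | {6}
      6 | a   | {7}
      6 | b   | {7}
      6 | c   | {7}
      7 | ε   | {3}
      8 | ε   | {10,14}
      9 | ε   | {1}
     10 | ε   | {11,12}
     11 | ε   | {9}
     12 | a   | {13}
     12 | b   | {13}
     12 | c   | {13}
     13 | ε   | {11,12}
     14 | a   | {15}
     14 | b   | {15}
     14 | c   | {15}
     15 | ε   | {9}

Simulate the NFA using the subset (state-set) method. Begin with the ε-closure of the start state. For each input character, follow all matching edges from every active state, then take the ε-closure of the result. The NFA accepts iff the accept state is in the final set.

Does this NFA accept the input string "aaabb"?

Answer: ACCEPT

Trace:
start: ε-closure({0}) = {0,1,2,3,4,8,9,10,11,12,14}
'a' @ 1: {1,5,6,9,11,12,13,15}  ✓accept
'a' @ 2: {1,3,7,9,11,12,13}  ✓accept
'a' @ 3: {1,9,11,12,13}  ✓accept
'b' @ 4: {1,9,11,12,13}  ✓accept
'b' @ 5: {1,9,11,12,13}  ✓accept
final: {1,9,11,12,13}; accept 1 in set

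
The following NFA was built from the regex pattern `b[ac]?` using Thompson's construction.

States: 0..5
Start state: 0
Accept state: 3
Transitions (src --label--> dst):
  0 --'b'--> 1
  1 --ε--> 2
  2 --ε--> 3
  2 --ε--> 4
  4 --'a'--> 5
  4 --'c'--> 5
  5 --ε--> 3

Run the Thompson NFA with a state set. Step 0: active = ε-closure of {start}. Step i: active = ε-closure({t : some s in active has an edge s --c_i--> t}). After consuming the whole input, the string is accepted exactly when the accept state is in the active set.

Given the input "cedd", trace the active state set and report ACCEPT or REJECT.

Answer: REJECT

Derivation:
S₀ = ε-closure({0}) = {0}
'c' @ 1: {}  — no active states
rest 'edd' ignored (set empty)
end set {} — state 3 not in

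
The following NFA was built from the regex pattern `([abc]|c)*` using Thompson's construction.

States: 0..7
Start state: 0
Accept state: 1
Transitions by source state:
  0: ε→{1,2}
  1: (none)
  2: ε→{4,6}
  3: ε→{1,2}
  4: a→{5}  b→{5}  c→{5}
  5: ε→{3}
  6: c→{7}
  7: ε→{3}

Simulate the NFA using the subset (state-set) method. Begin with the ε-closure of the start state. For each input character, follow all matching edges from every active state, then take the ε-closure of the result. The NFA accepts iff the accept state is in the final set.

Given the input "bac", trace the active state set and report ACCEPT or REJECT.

S₀ = ε-closure({0}) = {0,1,2,4,6}
'b' @ 1: {1,2,3,4,5,6}  (accept∈set)
'a' @ 2: {1,2,3,4,5,6}  (accept∈set)
'c' @ 3: {1,2,3,4,5,6,7}  (accept∈set)
after full input: {1,2,3,4,5,6,7}  (accept=1 in)

Answer: ACCEPT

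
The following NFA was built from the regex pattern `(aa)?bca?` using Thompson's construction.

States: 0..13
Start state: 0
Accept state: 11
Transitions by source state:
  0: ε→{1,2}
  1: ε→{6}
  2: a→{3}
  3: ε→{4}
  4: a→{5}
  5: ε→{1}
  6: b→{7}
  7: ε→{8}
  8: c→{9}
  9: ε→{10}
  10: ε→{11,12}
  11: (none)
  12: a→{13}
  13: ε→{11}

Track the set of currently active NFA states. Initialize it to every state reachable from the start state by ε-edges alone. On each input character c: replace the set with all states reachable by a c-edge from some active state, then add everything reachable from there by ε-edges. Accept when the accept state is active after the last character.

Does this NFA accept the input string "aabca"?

S₀ = ε-closure({0}) = {0,1,2,6}
'a' @ 1: {3,4}
'a' @ 2: {1,5,6}
'b' @ 3: {7,8}
'c' @ 4: {9,10,11,12}  ✓accept
'a' @ 5: {11,13}  ✓accept
after full input: {11,13}  (accept=11 in)

Answer: ACCEPT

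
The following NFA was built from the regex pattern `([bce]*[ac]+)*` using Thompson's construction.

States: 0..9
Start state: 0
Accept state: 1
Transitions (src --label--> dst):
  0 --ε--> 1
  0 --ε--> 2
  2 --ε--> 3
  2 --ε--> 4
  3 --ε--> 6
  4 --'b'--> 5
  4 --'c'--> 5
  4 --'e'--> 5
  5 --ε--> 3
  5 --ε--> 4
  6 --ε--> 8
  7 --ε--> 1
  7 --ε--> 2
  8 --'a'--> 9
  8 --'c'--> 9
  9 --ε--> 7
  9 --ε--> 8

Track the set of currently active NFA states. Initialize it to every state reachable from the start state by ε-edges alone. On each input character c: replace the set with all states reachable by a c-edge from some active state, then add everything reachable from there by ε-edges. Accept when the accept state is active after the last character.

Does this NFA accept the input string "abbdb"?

S₀ = ε-closure({0}) = {0,1,2,3,4,6,8}
'a' @ 1: {1,2,3,4,6,7,8,9}  [accepting]
'b' @ 2: {3,4,5,6,8}
'b' @ 3: {3,4,5,6,8}
'd' @ 4: {}  — state set empty
rest 'b' ignored (set empty)
final: {}; accept 1 not in set

Answer: REJECT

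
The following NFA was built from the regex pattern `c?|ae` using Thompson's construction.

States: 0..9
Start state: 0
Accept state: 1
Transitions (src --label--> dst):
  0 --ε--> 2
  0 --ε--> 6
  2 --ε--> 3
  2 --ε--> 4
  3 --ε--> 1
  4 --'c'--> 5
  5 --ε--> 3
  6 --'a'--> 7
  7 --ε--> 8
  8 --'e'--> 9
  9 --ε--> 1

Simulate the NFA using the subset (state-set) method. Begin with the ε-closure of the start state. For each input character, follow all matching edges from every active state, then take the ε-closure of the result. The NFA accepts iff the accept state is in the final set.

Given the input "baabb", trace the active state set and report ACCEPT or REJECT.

start: ε-closure({0}) = {0,1,2,3,4,6}
'b' @ 1: {}  — no active states
rest 'aabb' ignored (set empty)
after full input: {}  (accept=1 not in)

Answer: REJECT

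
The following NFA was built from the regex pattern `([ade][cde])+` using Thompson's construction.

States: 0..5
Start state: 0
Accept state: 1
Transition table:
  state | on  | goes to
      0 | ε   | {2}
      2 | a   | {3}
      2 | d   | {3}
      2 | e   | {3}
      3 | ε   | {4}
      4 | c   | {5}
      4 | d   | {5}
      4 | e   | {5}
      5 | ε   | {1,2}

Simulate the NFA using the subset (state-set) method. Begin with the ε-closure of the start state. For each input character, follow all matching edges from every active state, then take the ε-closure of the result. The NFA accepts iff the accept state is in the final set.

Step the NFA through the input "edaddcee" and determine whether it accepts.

Answer: ACCEPT

Trace:
S₀ = ε-closure({0}) = {0,2}
'e' @ 1: {3,4}
'd' @ 2: {1,2,5}  [accepting]
'a' @ 3: {3,4}
'd' @ 4: {1,2,5}  [accepting]
'd' @ 5: {3,4}
'c' @ 6: {1,2,5}  [accepting]
'e' @ 7: {3,4}
'e' @ 8: {1,2,5}  [accepting]
after full input: {1,2,5}  (accept=1 in)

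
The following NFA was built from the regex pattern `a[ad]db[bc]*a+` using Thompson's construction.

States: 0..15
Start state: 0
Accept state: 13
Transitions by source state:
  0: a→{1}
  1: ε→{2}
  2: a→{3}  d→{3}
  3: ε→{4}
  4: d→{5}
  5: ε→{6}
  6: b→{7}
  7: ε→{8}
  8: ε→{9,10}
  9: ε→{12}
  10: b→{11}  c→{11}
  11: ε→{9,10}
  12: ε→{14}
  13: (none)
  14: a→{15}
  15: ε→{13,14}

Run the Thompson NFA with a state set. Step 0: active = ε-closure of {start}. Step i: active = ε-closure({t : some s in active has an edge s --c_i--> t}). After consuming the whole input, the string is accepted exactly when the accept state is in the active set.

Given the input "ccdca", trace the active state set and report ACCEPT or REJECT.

Answer: REJECT

Derivation:
S₀ = ε-closure({0}) = {0}
'c' @ 1: {}  — state set empty
rest 'cdca' ignored (set empty)
end set {} — state 13 not in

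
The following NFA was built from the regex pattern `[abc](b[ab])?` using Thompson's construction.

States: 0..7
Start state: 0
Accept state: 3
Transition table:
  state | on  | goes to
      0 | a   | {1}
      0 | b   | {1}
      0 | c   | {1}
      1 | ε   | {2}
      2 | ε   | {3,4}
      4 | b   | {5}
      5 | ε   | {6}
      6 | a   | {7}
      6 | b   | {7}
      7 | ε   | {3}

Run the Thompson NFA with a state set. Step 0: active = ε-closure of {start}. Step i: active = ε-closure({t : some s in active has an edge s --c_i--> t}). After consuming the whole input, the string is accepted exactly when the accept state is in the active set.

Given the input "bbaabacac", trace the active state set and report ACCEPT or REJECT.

Answer: REJECT

Trace:
S₀ = ε-closure({0}) = {0}
'b' @ 1: {1,2,3,4}  ✓accept
'b' @ 2: {5,6}
'a' @ 3: {3,7}  ✓accept
'a' @ 4: {}  — no active states
rest 'bacac' ignored (set empty)
after full input: {}  (accept=3 not in)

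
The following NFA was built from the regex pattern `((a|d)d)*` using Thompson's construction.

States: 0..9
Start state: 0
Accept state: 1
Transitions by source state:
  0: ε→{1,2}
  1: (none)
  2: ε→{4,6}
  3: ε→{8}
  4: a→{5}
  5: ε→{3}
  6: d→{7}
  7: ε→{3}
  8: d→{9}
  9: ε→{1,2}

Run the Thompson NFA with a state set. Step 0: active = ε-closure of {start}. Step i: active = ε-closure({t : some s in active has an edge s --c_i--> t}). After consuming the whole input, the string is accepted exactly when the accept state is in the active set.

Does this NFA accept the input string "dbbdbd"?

Answer: REJECT

Trace:
S₀ = ε-closure({0}) = {0,1,2,4,6}
'd' @ 1: {3,7,8}
'b' @ 2: {}  — no active states
rest 'bdbd' ignored (set empty)
final: {}; accept 1 not in set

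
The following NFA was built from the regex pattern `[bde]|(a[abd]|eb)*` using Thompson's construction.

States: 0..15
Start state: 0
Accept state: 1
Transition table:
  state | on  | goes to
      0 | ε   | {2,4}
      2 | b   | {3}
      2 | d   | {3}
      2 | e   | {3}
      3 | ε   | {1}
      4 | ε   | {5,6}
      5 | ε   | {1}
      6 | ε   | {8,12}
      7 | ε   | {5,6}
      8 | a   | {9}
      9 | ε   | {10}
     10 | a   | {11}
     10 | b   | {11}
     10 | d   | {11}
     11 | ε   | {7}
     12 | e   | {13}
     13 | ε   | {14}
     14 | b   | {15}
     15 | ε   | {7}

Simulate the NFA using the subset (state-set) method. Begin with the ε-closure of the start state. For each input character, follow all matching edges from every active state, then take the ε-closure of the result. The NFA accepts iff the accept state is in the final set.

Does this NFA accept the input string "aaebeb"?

Answer: ACCEPT

Trace:
start: ε-closure({0}) = {0,1,2,4,5,6,8,12}
'a' @ 1: {9,10}
'a' @ 2: {1,5,6,7,8,11,12}  (accept∈set)
'e' @ 3: {13,14}
'b' @ 4: {1,5,6,7,8,12,15}  (accept∈set)
'e' @ 5: {13,14}
'b' @ 6: {1,5,6,7,8,12,15}  (accept∈set)
final: {1,5,6,7,8,12,15}; accept 1 in set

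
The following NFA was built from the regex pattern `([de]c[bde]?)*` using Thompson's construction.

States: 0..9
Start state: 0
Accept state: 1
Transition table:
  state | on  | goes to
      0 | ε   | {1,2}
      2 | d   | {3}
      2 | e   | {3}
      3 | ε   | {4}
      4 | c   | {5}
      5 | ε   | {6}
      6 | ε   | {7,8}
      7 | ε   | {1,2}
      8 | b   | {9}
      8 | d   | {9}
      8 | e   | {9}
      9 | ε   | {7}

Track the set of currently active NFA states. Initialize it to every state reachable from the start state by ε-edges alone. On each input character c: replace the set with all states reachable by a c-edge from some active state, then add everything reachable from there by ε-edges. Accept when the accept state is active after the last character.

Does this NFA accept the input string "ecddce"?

initial (ε-close {0}): {0,1,2}
'e' @ 1: {3,4}
'c' @ 2: {1,2,5,6,7,8}  [accepting]
'd' @ 3: {1,2,3,4,7,9}  [accepting]
'd' @ 4: {3,4}
'c' @ 5: {1,2,5,6,7,8}  [accepting]
'e' @ 6: {1,2,3,4,7,9}  [accepting]
end set {1,2,3,4,7,9} — state 1 in

Answer: ACCEPT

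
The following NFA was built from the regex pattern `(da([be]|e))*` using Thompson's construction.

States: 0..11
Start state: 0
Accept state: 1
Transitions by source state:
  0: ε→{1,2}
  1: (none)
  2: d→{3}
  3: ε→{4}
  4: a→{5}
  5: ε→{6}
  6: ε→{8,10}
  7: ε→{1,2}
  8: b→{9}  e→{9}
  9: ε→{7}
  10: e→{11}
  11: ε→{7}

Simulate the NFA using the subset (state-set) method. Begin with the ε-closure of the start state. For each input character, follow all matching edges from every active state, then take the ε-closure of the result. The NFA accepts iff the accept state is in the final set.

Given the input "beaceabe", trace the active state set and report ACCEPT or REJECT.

Answer: REJECT

Steps:
S₀ = ε-closure({0}) = {0,1,2}
'b' @ 1: {}  — dead — no transitions
rest 'eaceabe' ignored (set empty)
final: {}; accept 1 not in set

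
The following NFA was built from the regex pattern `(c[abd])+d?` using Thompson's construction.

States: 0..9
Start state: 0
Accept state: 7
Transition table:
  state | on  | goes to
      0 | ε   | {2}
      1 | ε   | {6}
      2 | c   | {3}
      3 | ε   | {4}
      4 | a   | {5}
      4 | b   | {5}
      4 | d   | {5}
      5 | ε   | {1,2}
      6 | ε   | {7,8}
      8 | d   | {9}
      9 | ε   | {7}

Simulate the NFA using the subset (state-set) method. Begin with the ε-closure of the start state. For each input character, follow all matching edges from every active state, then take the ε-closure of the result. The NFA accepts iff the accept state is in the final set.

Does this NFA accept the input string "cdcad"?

start: ε-closure({0}) = {0,2}
'c' @ 1: {3,4}
'd' @ 2: {1,2,5,6,7,8}  ✓accept
'c' @ 3: {3,4}
'a' @ 4: {1,2,5,6,7,8}  ✓accept
'd' @ 5: {7,9}  ✓accept
after full input: {7,9}  (accept=7 in)

Answer: ACCEPT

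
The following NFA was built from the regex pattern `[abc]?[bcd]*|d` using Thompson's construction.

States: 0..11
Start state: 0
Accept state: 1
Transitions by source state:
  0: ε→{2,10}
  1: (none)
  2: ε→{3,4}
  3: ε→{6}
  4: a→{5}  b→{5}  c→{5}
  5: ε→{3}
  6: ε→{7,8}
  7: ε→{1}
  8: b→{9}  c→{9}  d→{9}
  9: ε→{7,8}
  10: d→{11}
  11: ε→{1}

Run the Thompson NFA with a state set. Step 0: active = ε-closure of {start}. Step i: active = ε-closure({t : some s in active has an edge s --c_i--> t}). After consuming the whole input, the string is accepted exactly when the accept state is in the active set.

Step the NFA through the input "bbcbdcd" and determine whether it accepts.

Answer: ACCEPT

Trace:
initial (ε-close {0}): {0,1,2,3,4,6,7,8,10}
'b' @ 1: {1,3,5,6,7,8,9}  [accepting]
'b' @ 2: {1,7,8,9}  [accepting]
'c' @ 3: {1,7,8,9}  [accepting]
'b' @ 4: {1,7,8,9}  [accepting]
'd' @ 5: {1,7,8,9}  [accepting]
'c' @ 6: {1,7,8,9}  [accepting]
'd' @ 7: {1,7,8,9}  [accepting]
final: {1,7,8,9}; accept 1 in set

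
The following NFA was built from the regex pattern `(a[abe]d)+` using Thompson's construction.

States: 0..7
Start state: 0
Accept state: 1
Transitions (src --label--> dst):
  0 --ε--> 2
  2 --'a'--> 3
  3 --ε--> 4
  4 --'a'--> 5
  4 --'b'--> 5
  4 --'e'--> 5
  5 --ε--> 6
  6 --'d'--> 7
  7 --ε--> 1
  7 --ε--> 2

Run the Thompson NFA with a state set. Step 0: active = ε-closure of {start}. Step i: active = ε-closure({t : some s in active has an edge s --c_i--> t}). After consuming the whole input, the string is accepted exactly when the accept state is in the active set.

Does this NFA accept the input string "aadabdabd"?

initial (ε-close {0}): {0,2}
'a' @ 1: {3,4}
'a' @ 2: {5,6}
'd' @ 3: {1,2,7}  (accept∈set)
'a' @ 4: {3,4}
'b' @ 5: {5,6}
'd' @ 6: {1,2,7}  (accept∈set)
'a' @ 7: {3,4}
'b' @ 8: {5,6}
'd' @ 9: {1,2,7}  (accept∈set)
end set {1,2,7} — state 1 in

Answer: ACCEPT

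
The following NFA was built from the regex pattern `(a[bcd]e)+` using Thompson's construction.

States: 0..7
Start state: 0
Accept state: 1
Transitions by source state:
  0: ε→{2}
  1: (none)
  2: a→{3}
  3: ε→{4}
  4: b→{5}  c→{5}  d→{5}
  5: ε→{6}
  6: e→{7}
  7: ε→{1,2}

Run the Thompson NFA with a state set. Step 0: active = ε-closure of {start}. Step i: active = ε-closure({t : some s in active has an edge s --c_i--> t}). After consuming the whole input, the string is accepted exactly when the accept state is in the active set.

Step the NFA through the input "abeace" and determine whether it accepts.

Answer: ACCEPT

Derivation:
initial (ε-close {0}): {0,2}
'a' @ 1: {3,4}
'b' @ 2: {5,6}
'e' @ 3: {1,2,7}  [accepting]
'a' @ 4: {3,4}
'c' @ 5: {5,6}
'e' @ 6: {1,2,7}  [accepting]
end set {1,2,7} — state 1 in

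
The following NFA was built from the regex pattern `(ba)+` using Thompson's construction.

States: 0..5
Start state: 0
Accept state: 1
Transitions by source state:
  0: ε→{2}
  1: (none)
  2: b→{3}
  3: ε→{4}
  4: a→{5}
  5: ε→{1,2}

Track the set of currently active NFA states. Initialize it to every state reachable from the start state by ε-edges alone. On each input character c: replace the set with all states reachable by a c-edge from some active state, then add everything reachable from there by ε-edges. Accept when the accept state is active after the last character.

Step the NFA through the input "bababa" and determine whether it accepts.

Answer: ACCEPT

Derivation:
initial (ε-close {0}): {0,2}
'b' @ 1: {3,4}
'a' @ 2: {1,2,5}  (accept∈set)
'b' @ 3: {3,4}
'a' @ 4: {1,2,5}  (accept∈set)
'b' @ 5: {3,4}
'a' @ 6: {1,2,5}  (accept∈set)
after full input: {1,2,5}  (accept=1 in)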